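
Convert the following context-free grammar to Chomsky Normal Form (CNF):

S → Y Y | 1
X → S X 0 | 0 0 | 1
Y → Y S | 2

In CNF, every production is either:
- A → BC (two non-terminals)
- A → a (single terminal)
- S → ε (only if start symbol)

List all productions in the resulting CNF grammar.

S → 1; T0 → 0; X → 1; Y → 2; S → Y Y; X → S X0; X0 → X T0; X → T0 T0; Y → Y S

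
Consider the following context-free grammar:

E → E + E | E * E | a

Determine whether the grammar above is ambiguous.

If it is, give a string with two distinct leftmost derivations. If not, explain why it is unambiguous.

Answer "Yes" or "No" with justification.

Yes - the string 'a * a * a * a + a * a' has two distinct leftmost derivations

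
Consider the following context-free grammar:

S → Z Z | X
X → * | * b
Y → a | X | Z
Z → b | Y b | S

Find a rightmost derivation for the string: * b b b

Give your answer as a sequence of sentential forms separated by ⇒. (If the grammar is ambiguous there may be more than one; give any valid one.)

S ⇒ Z Z ⇒ Z b ⇒ Y b b ⇒ X b b ⇒ * b b b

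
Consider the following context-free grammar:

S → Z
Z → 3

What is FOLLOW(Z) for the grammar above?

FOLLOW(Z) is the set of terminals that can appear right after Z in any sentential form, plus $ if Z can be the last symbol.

We compute FOLLOW(Z) using the standard algorithm.
FOLLOW(S) starts with {$}.
FIRST(S) = {3}
FIRST(Z) = {3}
FOLLOW(S) = {$}
FOLLOW(Z) = {$}
Therefore, FOLLOW(Z) = {$}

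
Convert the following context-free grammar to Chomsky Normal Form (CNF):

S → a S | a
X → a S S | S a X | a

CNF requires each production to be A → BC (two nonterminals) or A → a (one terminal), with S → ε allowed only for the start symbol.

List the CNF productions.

TA → a; S → a; X → a; S → TA S; X → TA X0; X0 → S S; X → S X1; X1 → TA X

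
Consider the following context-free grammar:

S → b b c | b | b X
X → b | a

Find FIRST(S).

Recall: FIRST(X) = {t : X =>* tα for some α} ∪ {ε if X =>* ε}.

We compute FIRST(S) using the standard algorithm.
FIRST(S) = {b}
FIRST(X) = {a, b}
Therefore, FIRST(S) = {b}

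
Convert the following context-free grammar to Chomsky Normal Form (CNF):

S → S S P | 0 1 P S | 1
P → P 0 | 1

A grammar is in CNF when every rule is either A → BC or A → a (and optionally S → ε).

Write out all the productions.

T0 → 0; T1 → 1; S → 1; P → 1; S → S X0; X0 → S P; S → T0 X1; X1 → T1 X2; X2 → P S; P → P T0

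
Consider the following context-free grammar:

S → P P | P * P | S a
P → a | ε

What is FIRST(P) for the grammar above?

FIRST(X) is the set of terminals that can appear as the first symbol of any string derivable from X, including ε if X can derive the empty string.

We compute FIRST(P) using the standard algorithm.
FIRST(P) = {a, ε}
FIRST(S) = {*, a, ε}
Therefore, FIRST(P) = {a, ε}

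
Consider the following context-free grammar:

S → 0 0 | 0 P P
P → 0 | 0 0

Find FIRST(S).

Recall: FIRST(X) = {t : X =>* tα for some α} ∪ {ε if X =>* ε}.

We compute FIRST(S) using the standard algorithm.
FIRST(P) = {0}
FIRST(S) = {0}
Therefore, FIRST(S) = {0}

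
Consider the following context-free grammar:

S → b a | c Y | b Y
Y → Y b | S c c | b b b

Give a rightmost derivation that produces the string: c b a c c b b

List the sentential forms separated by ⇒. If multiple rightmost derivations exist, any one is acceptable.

S ⇒ c Y ⇒ c Y b ⇒ c Y b b ⇒ c S c c b b ⇒ c b a c c b b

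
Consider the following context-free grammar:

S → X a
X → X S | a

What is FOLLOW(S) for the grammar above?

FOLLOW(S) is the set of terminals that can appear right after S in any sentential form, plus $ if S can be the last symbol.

We compute FOLLOW(S) using the standard algorithm.
FOLLOW(S) starts with {$}.
FIRST(S) = {a}
FIRST(X) = {a}
FOLLOW(S) = {$, a}
FOLLOW(X) = {a}
Therefore, FOLLOW(S) = {$, a}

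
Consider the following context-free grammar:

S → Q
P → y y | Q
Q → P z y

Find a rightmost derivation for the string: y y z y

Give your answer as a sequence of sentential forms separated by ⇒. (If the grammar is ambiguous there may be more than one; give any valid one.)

S ⇒ Q ⇒ P z y ⇒ y y z y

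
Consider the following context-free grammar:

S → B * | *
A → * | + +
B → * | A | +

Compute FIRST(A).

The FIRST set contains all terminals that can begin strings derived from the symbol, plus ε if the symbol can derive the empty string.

We compute FIRST(A) using the standard algorithm.
FIRST(A) = {*, +}
FIRST(B) = {*, +}
FIRST(S) = {*, +}
Therefore, FIRST(A) = {*, +}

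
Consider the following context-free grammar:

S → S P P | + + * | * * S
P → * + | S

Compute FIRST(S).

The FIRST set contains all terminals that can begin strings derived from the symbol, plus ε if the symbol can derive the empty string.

We compute FIRST(S) using the standard algorithm.
FIRST(P) = {*, +}
FIRST(S) = {*, +}
Therefore, FIRST(S) = {*, +}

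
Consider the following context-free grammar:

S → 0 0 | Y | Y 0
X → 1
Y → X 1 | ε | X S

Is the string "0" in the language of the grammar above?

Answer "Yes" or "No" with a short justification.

Yes - a valid derivation exists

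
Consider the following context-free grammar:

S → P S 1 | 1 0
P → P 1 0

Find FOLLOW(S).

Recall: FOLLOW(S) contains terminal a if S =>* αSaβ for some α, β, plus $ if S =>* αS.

We compute FOLLOW(S) using the standard algorithm.
FOLLOW(S) starts with {$}.
FIRST(P) = {}
FIRST(S) = {1}
FOLLOW(P) = {1}
FOLLOW(S) = {$, 1}
Therefore, FOLLOW(S) = {$, 1}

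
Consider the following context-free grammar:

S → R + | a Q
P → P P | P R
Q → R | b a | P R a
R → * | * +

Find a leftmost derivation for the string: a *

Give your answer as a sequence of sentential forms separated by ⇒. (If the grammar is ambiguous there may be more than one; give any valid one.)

S ⇒ a Q ⇒ a R ⇒ a *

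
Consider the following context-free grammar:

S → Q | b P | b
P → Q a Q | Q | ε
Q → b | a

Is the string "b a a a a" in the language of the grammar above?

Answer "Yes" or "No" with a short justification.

No - no valid derivation exists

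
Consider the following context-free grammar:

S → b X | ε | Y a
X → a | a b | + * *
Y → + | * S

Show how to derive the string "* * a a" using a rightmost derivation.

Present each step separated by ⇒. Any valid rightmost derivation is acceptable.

S ⇒ Y a ⇒ * S a ⇒ * Y a a ⇒ * * S a a ⇒ * * a a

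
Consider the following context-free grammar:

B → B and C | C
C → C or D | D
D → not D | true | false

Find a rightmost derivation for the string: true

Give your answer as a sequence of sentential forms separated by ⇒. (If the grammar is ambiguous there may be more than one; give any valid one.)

B ⇒ C ⇒ D ⇒ true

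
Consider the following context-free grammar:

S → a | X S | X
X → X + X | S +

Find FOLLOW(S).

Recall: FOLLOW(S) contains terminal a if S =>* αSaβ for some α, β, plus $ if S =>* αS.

We compute FOLLOW(S) using the standard algorithm.
FOLLOW(S) starts with {$}.
FIRST(S) = {a}
FIRST(X) = {a}
FOLLOW(S) = {$, +}
FOLLOW(X) = {$, +, a}
Therefore, FOLLOW(S) = {$, +}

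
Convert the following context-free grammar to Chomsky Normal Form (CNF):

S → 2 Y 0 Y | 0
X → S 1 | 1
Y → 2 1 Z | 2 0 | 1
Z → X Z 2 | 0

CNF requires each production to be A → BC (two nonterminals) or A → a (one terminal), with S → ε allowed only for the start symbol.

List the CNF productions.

T2 → 2; T0 → 0; S → 0; T1 → 1; X → 1; Y → 1; Z → 0; S → T2 X0; X0 → Y X1; X1 → T0 Y; X → S T1; Y → T2 X2; X2 → T1 Z; Y → T2 T0; Z → X X3; X3 → Z T2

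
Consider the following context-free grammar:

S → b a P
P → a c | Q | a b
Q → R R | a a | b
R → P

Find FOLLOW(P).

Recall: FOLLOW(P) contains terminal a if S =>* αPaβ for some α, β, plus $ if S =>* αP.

We compute FOLLOW(P) using the standard algorithm.
FOLLOW(S) starts with {$}.
FIRST(P) = {a, b}
FIRST(Q) = {a, b}
FIRST(R) = {a, b}
FIRST(S) = {b}
FOLLOW(P) = {$, a, b}
FOLLOW(Q) = {$, a, b}
FOLLOW(R) = {$, a, b}
FOLLOW(S) = {$}
Therefore, FOLLOW(P) = {$, a, b}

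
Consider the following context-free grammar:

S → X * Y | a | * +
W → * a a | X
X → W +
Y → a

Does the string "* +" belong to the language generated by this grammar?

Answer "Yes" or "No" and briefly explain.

Yes - a valid derivation exists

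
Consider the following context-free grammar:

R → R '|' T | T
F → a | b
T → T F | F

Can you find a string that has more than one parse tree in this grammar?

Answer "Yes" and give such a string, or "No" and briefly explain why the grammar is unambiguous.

No - the grammar is unambiguous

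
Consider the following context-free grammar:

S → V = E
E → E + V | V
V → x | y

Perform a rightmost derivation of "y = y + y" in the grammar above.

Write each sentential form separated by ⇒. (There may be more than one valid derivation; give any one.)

S ⇒ V = E ⇒ V = E + V ⇒ V = E + y ⇒ V = V + y ⇒ V = y + y ⇒ y = y + y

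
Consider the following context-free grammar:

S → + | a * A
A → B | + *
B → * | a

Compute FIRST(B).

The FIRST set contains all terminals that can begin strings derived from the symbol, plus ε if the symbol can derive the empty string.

We compute FIRST(B) using the standard algorithm.
FIRST(A) = {*, +, a}
FIRST(B) = {*, a}
FIRST(S) = {+, a}
Therefore, FIRST(B) = {*, a}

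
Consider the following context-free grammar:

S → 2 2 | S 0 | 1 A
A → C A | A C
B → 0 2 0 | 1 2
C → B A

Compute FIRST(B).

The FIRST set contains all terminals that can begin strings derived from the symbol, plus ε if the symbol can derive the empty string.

We compute FIRST(B) using the standard algorithm.
FIRST(A) = {0, 1}
FIRST(B) = {0, 1}
FIRST(C) = {0, 1}
FIRST(S) = {1, 2}
Therefore, FIRST(B) = {0, 1}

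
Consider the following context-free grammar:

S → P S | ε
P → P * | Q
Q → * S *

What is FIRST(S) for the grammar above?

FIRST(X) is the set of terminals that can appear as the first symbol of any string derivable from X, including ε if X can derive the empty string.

We compute FIRST(S) using the standard algorithm.
FIRST(P) = {*}
FIRST(Q) = {*}
FIRST(S) = {*, ε}
Therefore, FIRST(S) = {*, ε}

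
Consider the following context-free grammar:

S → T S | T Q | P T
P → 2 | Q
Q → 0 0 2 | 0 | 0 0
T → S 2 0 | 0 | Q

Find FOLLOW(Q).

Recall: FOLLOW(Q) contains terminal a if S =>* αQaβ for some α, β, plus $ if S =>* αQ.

We compute FOLLOW(Q) using the standard algorithm.
FOLLOW(S) starts with {$}.
FIRST(P) = {0, 2}
FIRST(Q) = {0}
FIRST(S) = {0, 2}
FIRST(T) = {0, 2}
FOLLOW(P) = {0, 2}
FOLLOW(Q) = {$, 0, 2}
FOLLOW(S) = {$, 2}
FOLLOW(T) = {$, 0, 2}
Therefore, FOLLOW(Q) = {$, 0, 2}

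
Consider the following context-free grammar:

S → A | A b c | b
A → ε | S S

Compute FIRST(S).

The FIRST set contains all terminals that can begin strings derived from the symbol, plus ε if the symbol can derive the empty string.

We compute FIRST(S) using the standard algorithm.
FIRST(A) = {b, ε}
FIRST(S) = {b, ε}
Therefore, FIRST(S) = {b, ε}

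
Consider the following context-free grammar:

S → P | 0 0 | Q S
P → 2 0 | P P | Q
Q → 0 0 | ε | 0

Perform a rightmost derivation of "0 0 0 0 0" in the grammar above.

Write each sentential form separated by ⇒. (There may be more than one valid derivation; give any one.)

S ⇒ Q S ⇒ Q Q S ⇒ Q Q 0 0 ⇒ Q 0 0 0 0 ⇒ 0 0 0 0 0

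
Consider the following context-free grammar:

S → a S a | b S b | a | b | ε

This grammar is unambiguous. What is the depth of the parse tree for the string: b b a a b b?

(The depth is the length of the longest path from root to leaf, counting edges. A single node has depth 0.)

4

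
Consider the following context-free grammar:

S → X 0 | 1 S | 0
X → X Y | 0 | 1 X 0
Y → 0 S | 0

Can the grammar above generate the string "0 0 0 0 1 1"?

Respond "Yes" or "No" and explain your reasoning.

No - no valid derivation exists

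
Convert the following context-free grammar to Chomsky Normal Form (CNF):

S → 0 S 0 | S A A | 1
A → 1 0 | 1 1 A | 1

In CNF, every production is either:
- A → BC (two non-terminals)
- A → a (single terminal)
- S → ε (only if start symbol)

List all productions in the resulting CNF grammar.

T0 → 0; S → 1; T1 → 1; A → 1; S → T0 X0; X0 → S T0; S → S X1; X1 → A A; A → T1 T0; A → T1 X2; X2 → T1 A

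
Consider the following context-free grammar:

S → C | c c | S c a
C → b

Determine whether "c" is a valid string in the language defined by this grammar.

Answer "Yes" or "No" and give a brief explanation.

No - no valid derivation exists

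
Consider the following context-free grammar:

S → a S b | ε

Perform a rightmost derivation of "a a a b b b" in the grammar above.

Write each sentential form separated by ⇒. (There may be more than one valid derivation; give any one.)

S ⇒ a S b ⇒ a a S b b ⇒ a a a S b b b ⇒ a a a b b b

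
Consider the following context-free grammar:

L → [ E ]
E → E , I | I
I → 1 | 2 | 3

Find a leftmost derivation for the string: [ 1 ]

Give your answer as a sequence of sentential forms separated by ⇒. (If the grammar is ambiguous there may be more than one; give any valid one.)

L ⇒ [ E ] ⇒ [ I ] ⇒ [ 1 ]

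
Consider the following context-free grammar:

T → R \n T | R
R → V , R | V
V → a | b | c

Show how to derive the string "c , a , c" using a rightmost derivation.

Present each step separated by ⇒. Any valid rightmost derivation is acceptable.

T ⇒ R ⇒ V , R ⇒ V , V , R ⇒ V , V , V ⇒ V , V , c ⇒ V , a , c ⇒ c , a , c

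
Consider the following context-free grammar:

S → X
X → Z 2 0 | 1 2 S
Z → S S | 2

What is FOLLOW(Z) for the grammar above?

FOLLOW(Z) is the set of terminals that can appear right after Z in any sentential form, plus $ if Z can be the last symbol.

We compute FOLLOW(Z) using the standard algorithm.
FOLLOW(S) starts with {$}.
FIRST(S) = {1, 2}
FIRST(X) = {1, 2}
FIRST(Z) = {1, 2}
FOLLOW(S) = {$, 1, 2}
FOLLOW(X) = {$, 1, 2}
FOLLOW(Z) = {2}
Therefore, FOLLOW(Z) = {2}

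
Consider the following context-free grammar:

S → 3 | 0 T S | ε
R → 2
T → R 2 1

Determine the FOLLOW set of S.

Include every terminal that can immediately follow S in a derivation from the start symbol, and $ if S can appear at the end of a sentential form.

We compute FOLLOW(S) using the standard algorithm.
FOLLOW(S) starts with {$}.
FIRST(R) = {2}
FIRST(S) = {0, 3, ε}
FIRST(T) = {2}
FOLLOW(R) = {2}
FOLLOW(S) = {$}
FOLLOW(T) = {$, 0, 3}
Therefore, FOLLOW(S) = {$}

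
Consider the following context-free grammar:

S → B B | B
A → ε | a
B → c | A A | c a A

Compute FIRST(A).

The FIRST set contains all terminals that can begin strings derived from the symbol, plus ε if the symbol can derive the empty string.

We compute FIRST(A) using the standard algorithm.
FIRST(A) = {a, ε}
FIRST(B) = {a, c, ε}
FIRST(S) = {a, c, ε}
Therefore, FIRST(A) = {a, ε}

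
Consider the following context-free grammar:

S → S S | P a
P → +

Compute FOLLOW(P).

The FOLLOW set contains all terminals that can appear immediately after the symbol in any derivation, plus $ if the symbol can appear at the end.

We compute FOLLOW(P) using the standard algorithm.
FOLLOW(S) starts with {$}.
FIRST(P) = {+}
FIRST(S) = {+}
FOLLOW(P) = {a}
FOLLOW(S) = {$, +}
Therefore, FOLLOW(P) = {a}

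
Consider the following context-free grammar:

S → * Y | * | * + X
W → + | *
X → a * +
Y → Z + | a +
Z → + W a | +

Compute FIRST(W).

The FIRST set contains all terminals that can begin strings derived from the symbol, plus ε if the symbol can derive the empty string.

We compute FIRST(W) using the standard algorithm.
FIRST(S) = {*}
FIRST(W) = {*, +}
FIRST(X) = {a}
FIRST(Y) = {+, a}
FIRST(Z) = {+}
Therefore, FIRST(W) = {*, +}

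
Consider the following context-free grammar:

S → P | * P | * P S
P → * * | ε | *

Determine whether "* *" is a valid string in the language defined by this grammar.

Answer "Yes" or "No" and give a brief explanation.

Yes - a valid derivation exists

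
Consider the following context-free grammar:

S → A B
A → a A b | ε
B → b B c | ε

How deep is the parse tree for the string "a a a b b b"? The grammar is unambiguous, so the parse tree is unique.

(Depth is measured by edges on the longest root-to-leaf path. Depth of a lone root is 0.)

5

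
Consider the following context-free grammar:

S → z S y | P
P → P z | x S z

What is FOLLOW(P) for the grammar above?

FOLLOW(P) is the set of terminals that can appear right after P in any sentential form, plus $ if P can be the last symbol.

We compute FOLLOW(P) using the standard algorithm.
FOLLOW(S) starts with {$}.
FIRST(P) = {x}
FIRST(S) = {x, z}
FOLLOW(P) = {$, y, z}
FOLLOW(S) = {$, y, z}
Therefore, FOLLOW(P) = {$, y, z}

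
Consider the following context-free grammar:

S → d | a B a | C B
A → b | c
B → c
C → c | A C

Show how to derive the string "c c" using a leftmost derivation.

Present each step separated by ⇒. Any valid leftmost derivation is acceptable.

S ⇒ C B ⇒ c B ⇒ c c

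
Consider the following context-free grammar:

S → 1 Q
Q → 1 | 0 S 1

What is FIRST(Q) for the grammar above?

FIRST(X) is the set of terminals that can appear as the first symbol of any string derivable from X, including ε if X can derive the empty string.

We compute FIRST(Q) using the standard algorithm.
FIRST(Q) = {0, 1}
FIRST(S) = {1}
Therefore, FIRST(Q) = {0, 1}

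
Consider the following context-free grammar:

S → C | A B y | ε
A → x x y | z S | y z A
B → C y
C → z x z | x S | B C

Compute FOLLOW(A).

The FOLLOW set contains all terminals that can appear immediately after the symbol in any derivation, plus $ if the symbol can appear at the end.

We compute FOLLOW(A) using the standard algorithm.
FOLLOW(S) starts with {$}.
FIRST(A) = {x, y, z}
FIRST(B) = {x, z}
FIRST(C) = {x, z}
FIRST(S) = {x, y, z, ε}
FOLLOW(A) = {x, z}
FOLLOW(B) = {x, y, z}
FOLLOW(C) = {$, x, y, z}
FOLLOW(S) = {$, x, y, z}
Therefore, FOLLOW(A) = {x, z}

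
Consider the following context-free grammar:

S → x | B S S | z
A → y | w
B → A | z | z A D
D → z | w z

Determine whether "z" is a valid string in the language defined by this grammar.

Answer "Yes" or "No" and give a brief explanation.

Yes - a valid derivation exists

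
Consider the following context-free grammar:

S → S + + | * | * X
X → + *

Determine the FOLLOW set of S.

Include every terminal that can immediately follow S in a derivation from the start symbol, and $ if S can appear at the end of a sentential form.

We compute FOLLOW(S) using the standard algorithm.
FOLLOW(S) starts with {$}.
FIRST(S) = {*}
FIRST(X) = {+}
FOLLOW(S) = {$, +}
FOLLOW(X) = {$, +}
Therefore, FOLLOW(S) = {$, +}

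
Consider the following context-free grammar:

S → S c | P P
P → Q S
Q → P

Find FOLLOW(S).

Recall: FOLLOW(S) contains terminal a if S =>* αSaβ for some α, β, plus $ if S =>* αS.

We compute FOLLOW(S) using the standard algorithm.
FOLLOW(S) starts with {$}.
FIRST(P) = {}
FIRST(Q) = {}
FIRST(S) = {}
FOLLOW(P) = {$, c}
FOLLOW(Q) = {}
FOLLOW(S) = {$, c}
Therefore, FOLLOW(S) = {$, c}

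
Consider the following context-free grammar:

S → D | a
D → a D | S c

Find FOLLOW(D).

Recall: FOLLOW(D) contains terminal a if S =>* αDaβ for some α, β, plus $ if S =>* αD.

We compute FOLLOW(D) using the standard algorithm.
FOLLOW(S) starts with {$}.
FIRST(D) = {a}
FIRST(S) = {a}
FOLLOW(D) = {$, c}
FOLLOW(S) = {$, c}
Therefore, FOLLOW(D) = {$, c}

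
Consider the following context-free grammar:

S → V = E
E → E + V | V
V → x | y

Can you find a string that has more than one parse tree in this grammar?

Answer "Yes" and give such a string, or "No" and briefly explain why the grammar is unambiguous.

No - the grammar is unambiguous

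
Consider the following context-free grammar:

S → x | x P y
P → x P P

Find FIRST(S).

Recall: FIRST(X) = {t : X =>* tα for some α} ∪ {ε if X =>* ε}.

We compute FIRST(S) using the standard algorithm.
FIRST(P) = {x}
FIRST(S) = {x}
Therefore, FIRST(S) = {x}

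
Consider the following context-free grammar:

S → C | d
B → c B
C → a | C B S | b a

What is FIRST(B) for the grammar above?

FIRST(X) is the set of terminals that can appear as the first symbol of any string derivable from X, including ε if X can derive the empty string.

We compute FIRST(B) using the standard algorithm.
FIRST(B) = {c}
FIRST(C) = {a, b}
FIRST(S) = {a, b, d}
Therefore, FIRST(B) = {c}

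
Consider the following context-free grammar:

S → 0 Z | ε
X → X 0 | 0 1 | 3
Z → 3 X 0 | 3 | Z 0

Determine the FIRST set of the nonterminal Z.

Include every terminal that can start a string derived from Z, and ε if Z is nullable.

We compute FIRST(Z) using the standard algorithm.
FIRST(S) = {0, ε}
FIRST(X) = {0, 3}
FIRST(Z) = {3}
Therefore, FIRST(Z) = {3}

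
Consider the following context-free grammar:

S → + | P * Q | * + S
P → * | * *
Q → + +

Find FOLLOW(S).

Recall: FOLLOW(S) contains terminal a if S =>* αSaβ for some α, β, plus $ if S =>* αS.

We compute FOLLOW(S) using the standard algorithm.
FOLLOW(S) starts with {$}.
FIRST(P) = {*}
FIRST(Q) = {+}
FIRST(S) = {*, +}
FOLLOW(P) = {*}
FOLLOW(Q) = {$}
FOLLOW(S) = {$}
Therefore, FOLLOW(S) = {$}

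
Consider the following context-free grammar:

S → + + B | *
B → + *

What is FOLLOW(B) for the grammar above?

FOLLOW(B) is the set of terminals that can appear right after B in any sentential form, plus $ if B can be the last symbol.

We compute FOLLOW(B) using the standard algorithm.
FOLLOW(S) starts with {$}.
FIRST(B) = {+}
FIRST(S) = {*, +}
FOLLOW(B) = {$}
FOLLOW(S) = {$}
Therefore, FOLLOW(B) = {$}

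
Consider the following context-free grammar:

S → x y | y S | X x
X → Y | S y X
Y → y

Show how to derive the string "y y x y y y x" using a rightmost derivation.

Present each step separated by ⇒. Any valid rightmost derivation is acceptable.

S ⇒ y S ⇒ y y S ⇒ y y X x ⇒ y y S y X x ⇒ y y S y Y x ⇒ y y S y y x ⇒ y y x y y y x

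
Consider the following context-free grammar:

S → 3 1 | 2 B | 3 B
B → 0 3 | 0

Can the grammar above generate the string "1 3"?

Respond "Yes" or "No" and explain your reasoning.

No - no valid derivation exists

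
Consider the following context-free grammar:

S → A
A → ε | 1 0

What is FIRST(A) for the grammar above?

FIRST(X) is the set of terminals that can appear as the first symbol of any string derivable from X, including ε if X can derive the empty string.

We compute FIRST(A) using the standard algorithm.
FIRST(A) = {1, ε}
FIRST(S) = {1, ε}
Therefore, FIRST(A) = {1, ε}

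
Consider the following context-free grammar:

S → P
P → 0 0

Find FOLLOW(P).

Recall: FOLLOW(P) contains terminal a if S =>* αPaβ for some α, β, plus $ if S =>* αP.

We compute FOLLOW(P) using the standard algorithm.
FOLLOW(S) starts with {$}.
FIRST(P) = {0}
FIRST(S) = {0}
FOLLOW(P) = {$}
FOLLOW(S) = {$}
Therefore, FOLLOW(P) = {$}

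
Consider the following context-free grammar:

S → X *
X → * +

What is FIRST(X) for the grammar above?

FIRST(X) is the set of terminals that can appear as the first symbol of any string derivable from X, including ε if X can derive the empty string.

We compute FIRST(X) using the standard algorithm.
FIRST(S) = {*}
FIRST(X) = {*}
Therefore, FIRST(X) = {*}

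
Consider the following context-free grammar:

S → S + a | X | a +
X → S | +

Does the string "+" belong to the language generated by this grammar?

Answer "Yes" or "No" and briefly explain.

Yes - a valid derivation exists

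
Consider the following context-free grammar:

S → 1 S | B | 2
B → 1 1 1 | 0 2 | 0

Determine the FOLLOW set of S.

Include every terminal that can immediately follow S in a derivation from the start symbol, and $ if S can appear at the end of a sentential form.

We compute FOLLOW(S) using the standard algorithm.
FOLLOW(S) starts with {$}.
FIRST(B) = {0, 1}
FIRST(S) = {0, 1, 2}
FOLLOW(B) = {$}
FOLLOW(S) = {$}
Therefore, FOLLOW(S) = {$}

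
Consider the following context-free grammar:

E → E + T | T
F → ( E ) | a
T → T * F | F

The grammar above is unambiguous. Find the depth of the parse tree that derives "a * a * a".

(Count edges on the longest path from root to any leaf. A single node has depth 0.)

5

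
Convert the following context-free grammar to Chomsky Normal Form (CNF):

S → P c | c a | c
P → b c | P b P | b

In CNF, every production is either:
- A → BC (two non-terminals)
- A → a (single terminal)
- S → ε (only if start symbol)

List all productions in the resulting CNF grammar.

TC → c; TA → a; S → c; TB → b; P → b; S → P TC; S → TC TA; P → TB TC; P → P X0; X0 → TB P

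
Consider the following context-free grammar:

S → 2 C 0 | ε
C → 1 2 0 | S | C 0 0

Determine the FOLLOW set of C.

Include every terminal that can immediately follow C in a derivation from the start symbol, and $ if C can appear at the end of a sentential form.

We compute FOLLOW(C) using the standard algorithm.
FOLLOW(S) starts with {$}.
FIRST(C) = {0, 1, 2, ε}
FIRST(S) = {2, ε}
FOLLOW(C) = {0}
FOLLOW(S) = {$, 0}
Therefore, FOLLOW(C) = {0}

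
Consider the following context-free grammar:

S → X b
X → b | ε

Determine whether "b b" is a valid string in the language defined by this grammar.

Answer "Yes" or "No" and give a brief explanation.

Yes - a valid derivation exists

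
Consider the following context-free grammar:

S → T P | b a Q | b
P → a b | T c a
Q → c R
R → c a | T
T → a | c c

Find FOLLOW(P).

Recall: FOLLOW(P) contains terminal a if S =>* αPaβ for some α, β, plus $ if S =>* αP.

We compute FOLLOW(P) using the standard algorithm.
FOLLOW(S) starts with {$}.
FIRST(P) = {a, c}
FIRST(Q) = {c}
FIRST(R) = {a, c}
FIRST(S) = {a, b, c}
FIRST(T) = {a, c}
FOLLOW(P) = {$}
FOLLOW(Q) = {$}
FOLLOW(R) = {$}
FOLLOW(S) = {$}
FOLLOW(T) = {$, a, c}
Therefore, FOLLOW(P) = {$}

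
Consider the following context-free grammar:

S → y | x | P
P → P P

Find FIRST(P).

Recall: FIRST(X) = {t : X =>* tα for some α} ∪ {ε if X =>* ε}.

We compute FIRST(P) using the standard algorithm.
FIRST(P) = {}
FIRST(S) = {x, y}
Therefore, FIRST(P) = {}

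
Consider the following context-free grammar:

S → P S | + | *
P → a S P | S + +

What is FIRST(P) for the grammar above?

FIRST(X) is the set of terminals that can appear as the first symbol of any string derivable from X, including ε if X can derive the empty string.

We compute FIRST(P) using the standard algorithm.
FIRST(P) = {*, +, a}
FIRST(S) = {*, +, a}
Therefore, FIRST(P) = {*, +, a}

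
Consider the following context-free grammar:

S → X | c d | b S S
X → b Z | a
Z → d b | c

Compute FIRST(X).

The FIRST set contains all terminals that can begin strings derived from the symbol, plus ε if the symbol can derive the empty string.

We compute FIRST(X) using the standard algorithm.
FIRST(S) = {a, b, c}
FIRST(X) = {a, b}
FIRST(Z) = {c, d}
Therefore, FIRST(X) = {a, b}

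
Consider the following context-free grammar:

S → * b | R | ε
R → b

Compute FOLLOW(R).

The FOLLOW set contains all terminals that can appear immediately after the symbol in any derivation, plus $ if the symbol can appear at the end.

We compute FOLLOW(R) using the standard algorithm.
FOLLOW(S) starts with {$}.
FIRST(R) = {b}
FIRST(S) = {*, b, ε}
FOLLOW(R) = {$}
FOLLOW(S) = {$}
Therefore, FOLLOW(R) = {$}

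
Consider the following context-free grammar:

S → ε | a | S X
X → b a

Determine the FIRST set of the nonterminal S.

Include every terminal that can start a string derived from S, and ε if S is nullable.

We compute FIRST(S) using the standard algorithm.
FIRST(S) = {a, b, ε}
FIRST(X) = {b}
Therefore, FIRST(S) = {a, b, ε}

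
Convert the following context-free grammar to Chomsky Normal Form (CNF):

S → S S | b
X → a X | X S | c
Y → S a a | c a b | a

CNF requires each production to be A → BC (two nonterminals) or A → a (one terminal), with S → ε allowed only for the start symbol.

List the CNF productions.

S → b; TA → a; X → c; TC → c; TB → b; Y → a; S → S S; X → TA X; X → X S; Y → S X0; X0 → TA TA; Y → TC X1; X1 → TA TB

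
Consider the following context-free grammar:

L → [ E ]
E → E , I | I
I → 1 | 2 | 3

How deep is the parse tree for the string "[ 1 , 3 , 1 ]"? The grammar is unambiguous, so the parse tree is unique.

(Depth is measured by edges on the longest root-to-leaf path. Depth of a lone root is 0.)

5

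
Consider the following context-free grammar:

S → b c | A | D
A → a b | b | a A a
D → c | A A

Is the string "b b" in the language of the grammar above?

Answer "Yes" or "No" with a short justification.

Yes - a valid derivation exists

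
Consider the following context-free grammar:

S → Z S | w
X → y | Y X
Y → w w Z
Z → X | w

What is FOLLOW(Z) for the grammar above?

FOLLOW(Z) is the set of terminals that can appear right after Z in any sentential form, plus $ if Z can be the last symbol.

We compute FOLLOW(Z) using the standard algorithm.
FOLLOW(S) starts with {$}.
FIRST(S) = {w, y}
FIRST(X) = {w, y}
FIRST(Y) = {w}
FIRST(Z) = {w, y}
FOLLOW(S) = {$}
FOLLOW(X) = {w, y}
FOLLOW(Y) = {w, y}
FOLLOW(Z) = {w, y}
Therefore, FOLLOW(Z) = {w, y}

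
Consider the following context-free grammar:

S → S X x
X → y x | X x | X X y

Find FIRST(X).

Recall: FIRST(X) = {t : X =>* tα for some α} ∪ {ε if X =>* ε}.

We compute FIRST(X) using the standard algorithm.
FIRST(S) = {}
FIRST(X) = {y}
Therefore, FIRST(X) = {y}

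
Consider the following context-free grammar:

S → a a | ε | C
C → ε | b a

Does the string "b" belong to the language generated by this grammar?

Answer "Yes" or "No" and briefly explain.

No - no valid derivation exists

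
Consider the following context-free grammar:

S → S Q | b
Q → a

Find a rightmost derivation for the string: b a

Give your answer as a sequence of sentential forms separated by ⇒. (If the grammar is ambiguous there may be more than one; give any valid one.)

S ⇒ S Q ⇒ S a ⇒ b a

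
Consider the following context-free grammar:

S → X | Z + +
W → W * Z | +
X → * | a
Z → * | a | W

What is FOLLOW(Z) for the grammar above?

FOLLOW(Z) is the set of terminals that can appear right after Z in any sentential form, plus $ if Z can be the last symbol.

We compute FOLLOW(Z) using the standard algorithm.
FOLLOW(S) starts with {$}.
FIRST(S) = {*, +, a}
FIRST(W) = {+}
FIRST(X) = {*, a}
FIRST(Z) = {*, +, a}
FOLLOW(S) = {$}
FOLLOW(W) = {*, +}
FOLLOW(X) = {$}
FOLLOW(Z) = {*, +}
Therefore, FOLLOW(Z) = {*, +}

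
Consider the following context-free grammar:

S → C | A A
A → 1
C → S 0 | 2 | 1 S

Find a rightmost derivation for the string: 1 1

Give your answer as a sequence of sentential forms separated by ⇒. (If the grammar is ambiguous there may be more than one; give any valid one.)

S ⇒ A A ⇒ A 1 ⇒ 1 1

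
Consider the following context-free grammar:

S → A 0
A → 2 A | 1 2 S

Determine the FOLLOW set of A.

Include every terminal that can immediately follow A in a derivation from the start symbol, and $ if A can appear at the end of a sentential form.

We compute FOLLOW(A) using the standard algorithm.
FOLLOW(S) starts with {$}.
FIRST(A) = {1, 2}
FIRST(S) = {1, 2}
FOLLOW(A) = {0}
FOLLOW(S) = {$, 0}
Therefore, FOLLOW(A) = {0}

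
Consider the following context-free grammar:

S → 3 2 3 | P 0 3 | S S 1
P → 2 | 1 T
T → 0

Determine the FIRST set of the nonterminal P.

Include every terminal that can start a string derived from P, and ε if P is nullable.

We compute FIRST(P) using the standard algorithm.
FIRST(P) = {1, 2}
FIRST(S) = {1, 2, 3}
FIRST(T) = {0}
Therefore, FIRST(P) = {1, 2}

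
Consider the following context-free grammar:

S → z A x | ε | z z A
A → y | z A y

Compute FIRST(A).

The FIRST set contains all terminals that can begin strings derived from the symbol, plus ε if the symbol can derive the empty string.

We compute FIRST(A) using the standard algorithm.
FIRST(A) = {y, z}
FIRST(S) = {z, ε}
Therefore, FIRST(A) = {y, z}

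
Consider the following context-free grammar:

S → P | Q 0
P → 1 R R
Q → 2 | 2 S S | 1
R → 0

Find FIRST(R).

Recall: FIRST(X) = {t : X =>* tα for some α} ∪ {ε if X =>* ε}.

We compute FIRST(R) using the standard algorithm.
FIRST(P) = {1}
FIRST(Q) = {1, 2}
FIRST(R) = {0}
FIRST(S) = {1, 2}
Therefore, FIRST(R) = {0}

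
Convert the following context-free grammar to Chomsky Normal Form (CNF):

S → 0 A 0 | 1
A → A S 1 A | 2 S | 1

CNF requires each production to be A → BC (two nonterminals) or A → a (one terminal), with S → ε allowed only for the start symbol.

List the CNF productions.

T0 → 0; S → 1; T1 → 1; T2 → 2; A → 1; S → T0 X0; X0 → A T0; A → A X1; X1 → S X2; X2 → T1 A; A → T2 S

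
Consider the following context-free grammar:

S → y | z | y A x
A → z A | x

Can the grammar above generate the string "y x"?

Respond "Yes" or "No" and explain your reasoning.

No - no valid derivation exists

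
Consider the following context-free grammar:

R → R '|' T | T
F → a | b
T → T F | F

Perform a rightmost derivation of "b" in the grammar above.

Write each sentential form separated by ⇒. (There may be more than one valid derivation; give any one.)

R ⇒ T ⇒ F ⇒ b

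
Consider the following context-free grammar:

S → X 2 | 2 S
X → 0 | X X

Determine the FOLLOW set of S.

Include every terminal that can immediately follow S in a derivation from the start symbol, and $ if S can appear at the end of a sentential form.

We compute FOLLOW(S) using the standard algorithm.
FOLLOW(S) starts with {$}.
FIRST(S) = {0, 2}
FIRST(X) = {0}
FOLLOW(S) = {$}
FOLLOW(X) = {0, 2}
Therefore, FOLLOW(S) = {$}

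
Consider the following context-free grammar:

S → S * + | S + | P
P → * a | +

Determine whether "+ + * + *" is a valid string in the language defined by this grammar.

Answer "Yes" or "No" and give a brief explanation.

No - no valid derivation exists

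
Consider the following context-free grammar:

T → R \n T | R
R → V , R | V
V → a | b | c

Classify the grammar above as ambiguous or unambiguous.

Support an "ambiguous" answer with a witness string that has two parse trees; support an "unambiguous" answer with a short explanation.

Unambiguous - every string in the language has a unique parse tree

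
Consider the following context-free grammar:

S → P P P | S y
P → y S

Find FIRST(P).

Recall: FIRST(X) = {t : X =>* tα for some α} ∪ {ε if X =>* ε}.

We compute FIRST(P) using the standard algorithm.
FIRST(P) = {y}
FIRST(S) = {y}
Therefore, FIRST(P) = {y}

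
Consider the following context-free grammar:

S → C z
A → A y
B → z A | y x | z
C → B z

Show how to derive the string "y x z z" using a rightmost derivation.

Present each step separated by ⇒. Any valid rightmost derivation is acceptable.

S ⇒ C z ⇒ B z z ⇒ y x z z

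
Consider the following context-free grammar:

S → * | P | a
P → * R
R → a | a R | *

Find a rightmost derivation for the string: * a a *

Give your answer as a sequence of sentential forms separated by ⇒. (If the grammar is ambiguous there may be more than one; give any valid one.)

S ⇒ P ⇒ * R ⇒ * a R ⇒ * a a R ⇒ * a a *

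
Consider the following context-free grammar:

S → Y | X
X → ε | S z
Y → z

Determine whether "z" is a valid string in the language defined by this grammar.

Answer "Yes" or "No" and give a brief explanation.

Yes - a valid derivation exists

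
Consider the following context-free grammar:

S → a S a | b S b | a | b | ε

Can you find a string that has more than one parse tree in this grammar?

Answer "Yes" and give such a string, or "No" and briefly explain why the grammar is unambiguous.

No - the grammar is unambiguous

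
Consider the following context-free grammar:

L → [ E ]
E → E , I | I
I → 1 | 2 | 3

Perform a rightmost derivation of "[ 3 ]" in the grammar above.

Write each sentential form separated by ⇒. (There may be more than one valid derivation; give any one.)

L ⇒ [ E ] ⇒ [ I ] ⇒ [ 3 ]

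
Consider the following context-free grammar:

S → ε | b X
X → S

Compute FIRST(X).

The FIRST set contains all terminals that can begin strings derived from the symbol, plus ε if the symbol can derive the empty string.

We compute FIRST(X) using the standard algorithm.
FIRST(S) = {b, ε}
FIRST(X) = {b, ε}
Therefore, FIRST(X) = {b, ε}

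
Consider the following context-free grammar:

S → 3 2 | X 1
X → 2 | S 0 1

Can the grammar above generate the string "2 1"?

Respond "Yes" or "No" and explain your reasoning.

Yes - a valid derivation exists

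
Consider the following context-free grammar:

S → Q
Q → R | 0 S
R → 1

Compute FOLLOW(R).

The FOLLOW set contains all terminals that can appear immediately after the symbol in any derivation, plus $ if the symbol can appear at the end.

We compute FOLLOW(R) using the standard algorithm.
FOLLOW(S) starts with {$}.
FIRST(Q) = {0, 1}
FIRST(R) = {1}
FIRST(S) = {0, 1}
FOLLOW(Q) = {$}
FOLLOW(R) = {$}
FOLLOW(S) = {$}
Therefore, FOLLOW(R) = {$}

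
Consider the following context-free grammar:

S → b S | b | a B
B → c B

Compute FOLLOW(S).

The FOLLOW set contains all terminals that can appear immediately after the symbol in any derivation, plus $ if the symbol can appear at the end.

We compute FOLLOW(S) using the standard algorithm.
FOLLOW(S) starts with {$}.
FIRST(B) = {c}
FIRST(S) = {a, b}
FOLLOW(B) = {$}
FOLLOW(S) = {$}
Therefore, FOLLOW(S) = {$}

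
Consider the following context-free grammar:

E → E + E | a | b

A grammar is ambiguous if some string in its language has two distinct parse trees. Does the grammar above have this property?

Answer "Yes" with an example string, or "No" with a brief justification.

Yes - the string 'b + a + a + b + b' has two distinct parse trees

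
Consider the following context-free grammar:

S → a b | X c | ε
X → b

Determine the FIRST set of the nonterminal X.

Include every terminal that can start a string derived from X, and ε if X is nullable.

We compute FIRST(X) using the standard algorithm.
FIRST(S) = {a, b, ε}
FIRST(X) = {b}
Therefore, FIRST(X) = {b}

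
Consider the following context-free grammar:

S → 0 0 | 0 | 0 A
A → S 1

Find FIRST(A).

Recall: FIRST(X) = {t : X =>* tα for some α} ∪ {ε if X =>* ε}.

We compute FIRST(A) using the standard algorithm.
FIRST(A) = {0}
FIRST(S) = {0}
Therefore, FIRST(A) = {0}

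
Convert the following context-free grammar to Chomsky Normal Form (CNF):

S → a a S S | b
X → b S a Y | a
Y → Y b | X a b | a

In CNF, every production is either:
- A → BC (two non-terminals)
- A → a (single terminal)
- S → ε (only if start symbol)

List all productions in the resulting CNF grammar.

TA → a; S → b; TB → b; X → a; Y → a; S → TA X0; X0 → TA X1; X1 → S S; X → TB X2; X2 → S X3; X3 → TA Y; Y → Y TB; Y → X X4; X4 → TA TB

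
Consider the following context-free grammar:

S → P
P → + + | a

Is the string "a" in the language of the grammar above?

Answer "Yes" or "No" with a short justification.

Yes - a valid derivation exists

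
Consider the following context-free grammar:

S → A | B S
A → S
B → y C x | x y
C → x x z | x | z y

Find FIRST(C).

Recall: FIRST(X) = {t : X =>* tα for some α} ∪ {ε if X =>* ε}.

We compute FIRST(C) using the standard algorithm.
FIRST(A) = {x, y}
FIRST(B) = {x, y}
FIRST(C) = {x, z}
FIRST(S) = {x, y}
Therefore, FIRST(C) = {x, z}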